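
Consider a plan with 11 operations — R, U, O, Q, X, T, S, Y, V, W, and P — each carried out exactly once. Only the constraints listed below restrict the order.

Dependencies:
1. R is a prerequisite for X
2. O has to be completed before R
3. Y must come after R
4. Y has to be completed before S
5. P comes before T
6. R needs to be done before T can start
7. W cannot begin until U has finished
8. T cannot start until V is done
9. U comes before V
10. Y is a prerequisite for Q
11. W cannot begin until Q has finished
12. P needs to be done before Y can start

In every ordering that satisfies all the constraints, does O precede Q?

Tracing the constraints gives a chain: O → R → Y → Q.
So O must precede Q in any valid ordering.

Yes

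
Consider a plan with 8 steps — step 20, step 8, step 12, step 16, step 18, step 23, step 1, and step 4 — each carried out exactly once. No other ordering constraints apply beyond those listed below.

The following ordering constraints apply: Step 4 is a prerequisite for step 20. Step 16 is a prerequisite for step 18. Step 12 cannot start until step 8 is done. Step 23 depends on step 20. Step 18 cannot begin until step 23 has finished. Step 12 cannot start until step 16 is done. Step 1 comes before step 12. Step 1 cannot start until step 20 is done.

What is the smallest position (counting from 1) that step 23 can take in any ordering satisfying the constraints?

The steps that are forced before step 23, directly or transitively, are step 20, step 4. That's 2 steps.
With 2 mandatory predecessors, the earliest step 23 can sit is position 2+1 = 3, and placing just those 2 first achieves it.

3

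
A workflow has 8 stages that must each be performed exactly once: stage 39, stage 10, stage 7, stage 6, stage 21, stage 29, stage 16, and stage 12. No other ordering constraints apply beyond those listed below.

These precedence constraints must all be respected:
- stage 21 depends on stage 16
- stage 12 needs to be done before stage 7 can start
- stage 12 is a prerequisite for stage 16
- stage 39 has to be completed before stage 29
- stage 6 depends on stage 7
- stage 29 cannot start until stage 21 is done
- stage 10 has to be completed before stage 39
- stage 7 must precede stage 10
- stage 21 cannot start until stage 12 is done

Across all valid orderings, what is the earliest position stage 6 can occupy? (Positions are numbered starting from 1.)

3

Working backwards through the constraints from stage 6, its full set of required predecessors is stage 7, stage 12 — 2 of them.
With 2 mandatory predecessors, the earliest stage 6 can sit is position 2+1 = 3, and placing just those 2 first achieves it.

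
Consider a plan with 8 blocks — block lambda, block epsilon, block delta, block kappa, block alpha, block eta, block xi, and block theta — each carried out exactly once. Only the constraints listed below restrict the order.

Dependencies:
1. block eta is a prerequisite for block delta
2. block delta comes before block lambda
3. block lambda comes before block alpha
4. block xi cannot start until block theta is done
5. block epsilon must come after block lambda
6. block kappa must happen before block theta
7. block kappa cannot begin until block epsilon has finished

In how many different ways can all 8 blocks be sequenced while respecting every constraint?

Only block eta has no prerequisites, so it must go first.
Enumerating by repeatedly choosing an available block (one whose prerequisites are all placed) gives 5 distinct complete orderings.

5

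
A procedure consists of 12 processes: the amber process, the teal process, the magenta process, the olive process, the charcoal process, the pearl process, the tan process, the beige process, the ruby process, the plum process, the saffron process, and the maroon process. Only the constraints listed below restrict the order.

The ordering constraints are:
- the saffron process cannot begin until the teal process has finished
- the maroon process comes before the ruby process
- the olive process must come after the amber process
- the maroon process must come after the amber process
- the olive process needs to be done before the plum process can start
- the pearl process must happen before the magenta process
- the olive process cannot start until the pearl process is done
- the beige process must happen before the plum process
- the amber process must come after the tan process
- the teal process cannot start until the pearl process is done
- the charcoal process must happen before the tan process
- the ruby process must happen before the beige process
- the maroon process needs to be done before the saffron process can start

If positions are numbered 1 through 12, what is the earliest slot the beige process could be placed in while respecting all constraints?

6

Working backwards through the constraints from the beige process, its full set of required predecessors is the amber process, the charcoal process, the tan process, the ruby process, the maroon process — 5 of them.
So at minimum 5 processes come before the beige process, putting the beige process no earlier than position 6. That position is achievable by scheduling exactly those predecessors first.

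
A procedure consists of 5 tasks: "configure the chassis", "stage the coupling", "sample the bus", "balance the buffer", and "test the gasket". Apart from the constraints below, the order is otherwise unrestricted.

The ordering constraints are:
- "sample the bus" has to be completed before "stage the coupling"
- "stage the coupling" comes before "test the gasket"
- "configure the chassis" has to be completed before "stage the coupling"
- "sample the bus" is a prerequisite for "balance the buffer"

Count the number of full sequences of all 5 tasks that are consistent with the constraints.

The tasks with no prerequisites are "configure the chassis", "sample the bus"; any of them can be placed first.
Counting all ways to extend the partial order to a total order gives 7.

7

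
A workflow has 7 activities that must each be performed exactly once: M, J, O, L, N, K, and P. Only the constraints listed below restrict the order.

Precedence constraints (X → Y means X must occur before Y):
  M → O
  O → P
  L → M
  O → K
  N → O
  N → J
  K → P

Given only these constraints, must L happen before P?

Yes

Chaining the stated constraints: L → M → O → P.
So L must precede P in any valid ordering.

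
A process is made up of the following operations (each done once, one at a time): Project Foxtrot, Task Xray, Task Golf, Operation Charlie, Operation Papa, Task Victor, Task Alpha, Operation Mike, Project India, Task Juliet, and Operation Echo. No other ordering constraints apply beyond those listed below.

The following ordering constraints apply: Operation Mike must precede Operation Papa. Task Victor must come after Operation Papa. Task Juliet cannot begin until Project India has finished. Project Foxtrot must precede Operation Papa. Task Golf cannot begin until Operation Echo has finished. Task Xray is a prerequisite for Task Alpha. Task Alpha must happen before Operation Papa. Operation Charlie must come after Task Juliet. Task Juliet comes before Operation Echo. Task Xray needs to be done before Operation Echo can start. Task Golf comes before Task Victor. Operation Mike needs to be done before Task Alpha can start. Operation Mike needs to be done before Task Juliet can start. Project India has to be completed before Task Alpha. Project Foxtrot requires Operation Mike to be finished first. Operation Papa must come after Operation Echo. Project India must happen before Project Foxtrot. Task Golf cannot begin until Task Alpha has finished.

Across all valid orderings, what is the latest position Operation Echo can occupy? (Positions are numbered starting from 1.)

Every operation that must follow Operation Echo has to come after it. Tracing all chains starting from Operation Echo, those operations are: Task Golf, Operation Papa, Task Victor — 3 in total.
So at least 3 operations follow Operation Echo, putting Operation Echo no later than position 8. That position is achievable by scheduling everything else first.

8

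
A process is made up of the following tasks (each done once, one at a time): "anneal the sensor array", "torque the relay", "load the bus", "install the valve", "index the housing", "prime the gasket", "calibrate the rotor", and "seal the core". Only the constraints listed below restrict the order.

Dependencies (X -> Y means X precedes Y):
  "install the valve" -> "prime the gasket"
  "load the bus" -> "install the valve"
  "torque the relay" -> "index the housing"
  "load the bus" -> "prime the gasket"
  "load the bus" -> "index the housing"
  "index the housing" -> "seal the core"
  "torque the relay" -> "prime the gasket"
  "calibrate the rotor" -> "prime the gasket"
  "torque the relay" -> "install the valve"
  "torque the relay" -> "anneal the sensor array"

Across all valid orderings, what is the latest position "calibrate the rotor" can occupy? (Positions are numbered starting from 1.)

The only task forced after "calibrate the rotor" (directly or by a chain) is "prime the gasket".
So at least 1 task follows "calibrate the rotor", putting "calibrate the rotor" no later than position 7. That position is achievable by scheduling everything else first.

7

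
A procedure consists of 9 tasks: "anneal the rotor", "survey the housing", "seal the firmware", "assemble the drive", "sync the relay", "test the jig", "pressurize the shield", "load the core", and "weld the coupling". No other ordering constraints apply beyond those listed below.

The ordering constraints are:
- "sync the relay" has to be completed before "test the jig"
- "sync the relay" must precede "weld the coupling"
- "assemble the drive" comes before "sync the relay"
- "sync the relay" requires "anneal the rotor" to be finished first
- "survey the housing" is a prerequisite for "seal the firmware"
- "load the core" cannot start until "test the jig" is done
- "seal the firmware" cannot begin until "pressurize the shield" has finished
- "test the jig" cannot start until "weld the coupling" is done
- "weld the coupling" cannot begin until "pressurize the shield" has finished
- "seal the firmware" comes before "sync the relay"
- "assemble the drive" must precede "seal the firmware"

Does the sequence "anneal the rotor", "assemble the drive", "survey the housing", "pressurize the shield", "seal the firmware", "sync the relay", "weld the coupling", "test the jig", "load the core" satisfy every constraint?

Yes

Checking each listed constraint against this order: for instance, "anneal the rotor" is in position 1 and "sync the relay" in position 6, so that constraint holds — and the remaining constraints check out the same way.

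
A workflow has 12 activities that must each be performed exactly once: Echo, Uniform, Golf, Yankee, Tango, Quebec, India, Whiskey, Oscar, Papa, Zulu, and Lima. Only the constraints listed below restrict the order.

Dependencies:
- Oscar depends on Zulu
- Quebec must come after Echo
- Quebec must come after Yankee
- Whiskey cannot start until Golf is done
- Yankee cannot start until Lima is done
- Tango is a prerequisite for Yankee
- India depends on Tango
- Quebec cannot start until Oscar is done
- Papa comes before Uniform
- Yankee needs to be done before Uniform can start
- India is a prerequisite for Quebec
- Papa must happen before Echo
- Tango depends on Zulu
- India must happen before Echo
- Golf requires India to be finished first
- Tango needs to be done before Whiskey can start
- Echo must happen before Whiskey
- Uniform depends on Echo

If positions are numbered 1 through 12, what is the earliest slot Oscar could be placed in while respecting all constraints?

2

Working backwards through the constraints from Oscar, its only required predecessor is Zulu.
With 1 mandatory predecessor, the earliest Oscar can sit is position 1+1 = 2, and placing just that one first achieves it.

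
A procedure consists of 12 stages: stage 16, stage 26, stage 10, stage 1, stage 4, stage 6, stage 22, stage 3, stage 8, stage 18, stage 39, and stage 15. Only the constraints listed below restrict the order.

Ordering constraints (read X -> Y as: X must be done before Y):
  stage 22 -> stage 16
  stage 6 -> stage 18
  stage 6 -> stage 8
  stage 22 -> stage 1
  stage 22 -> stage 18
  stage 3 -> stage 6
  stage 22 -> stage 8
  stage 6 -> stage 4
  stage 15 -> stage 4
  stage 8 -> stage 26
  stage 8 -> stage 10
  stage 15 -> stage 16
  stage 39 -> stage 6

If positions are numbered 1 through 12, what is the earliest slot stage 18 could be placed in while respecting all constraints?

5

The stages that are forced before stage 18, directly or transitively, are stage 6, stage 22, stage 3, stage 39. That's 4 stages.
So at minimum 4 stages come before stage 18, putting stage 18 no earlier than position 5. That position is achievable by scheduling exactly those predecessors first.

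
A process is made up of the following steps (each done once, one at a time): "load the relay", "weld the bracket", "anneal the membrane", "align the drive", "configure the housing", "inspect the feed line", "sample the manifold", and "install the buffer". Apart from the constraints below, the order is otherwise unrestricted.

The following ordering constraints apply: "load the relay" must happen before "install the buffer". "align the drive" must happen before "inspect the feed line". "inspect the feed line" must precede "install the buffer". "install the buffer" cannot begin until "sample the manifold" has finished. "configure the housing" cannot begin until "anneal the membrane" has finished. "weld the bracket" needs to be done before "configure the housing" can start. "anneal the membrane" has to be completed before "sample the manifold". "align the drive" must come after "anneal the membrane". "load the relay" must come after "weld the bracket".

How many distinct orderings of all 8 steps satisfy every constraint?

237

The steps with no prerequisites are "weld the bracket", "anneal the membrane"; any of them can be placed first.
Counting all ways to extend the partial order to a total order gives 237.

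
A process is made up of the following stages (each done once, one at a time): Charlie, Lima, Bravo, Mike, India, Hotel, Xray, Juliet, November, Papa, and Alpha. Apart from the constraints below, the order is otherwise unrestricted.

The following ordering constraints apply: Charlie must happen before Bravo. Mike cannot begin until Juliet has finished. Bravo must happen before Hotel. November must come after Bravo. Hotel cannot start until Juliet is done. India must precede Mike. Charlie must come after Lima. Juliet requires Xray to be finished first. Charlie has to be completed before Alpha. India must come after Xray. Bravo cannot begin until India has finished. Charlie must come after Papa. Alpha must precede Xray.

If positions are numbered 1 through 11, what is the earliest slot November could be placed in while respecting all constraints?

The stages that are forced before November, directly or transitively, are Charlie, Lima, Bravo, India, Xray, Papa, Alpha. That's 7 stages.
With 7 mandatory predecessors, the earliest November can sit is position 7+1 = 8, and placing just those 7 first achieves it.

8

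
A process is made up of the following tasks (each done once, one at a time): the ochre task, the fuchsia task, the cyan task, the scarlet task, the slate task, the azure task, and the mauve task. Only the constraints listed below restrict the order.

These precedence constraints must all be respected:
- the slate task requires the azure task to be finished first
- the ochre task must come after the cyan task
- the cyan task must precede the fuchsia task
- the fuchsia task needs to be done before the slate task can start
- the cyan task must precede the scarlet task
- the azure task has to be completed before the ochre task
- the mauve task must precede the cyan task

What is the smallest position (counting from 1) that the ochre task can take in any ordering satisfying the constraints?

The tasks that are forced before the ochre task, directly or transitively, are the cyan task, the azure task, the mauve task. That's 3 tasks.
With 3 mandatory predecessors, the earliest the ochre task can sit is position 3+1 = 4, and placing just those 3 first achieves it.

4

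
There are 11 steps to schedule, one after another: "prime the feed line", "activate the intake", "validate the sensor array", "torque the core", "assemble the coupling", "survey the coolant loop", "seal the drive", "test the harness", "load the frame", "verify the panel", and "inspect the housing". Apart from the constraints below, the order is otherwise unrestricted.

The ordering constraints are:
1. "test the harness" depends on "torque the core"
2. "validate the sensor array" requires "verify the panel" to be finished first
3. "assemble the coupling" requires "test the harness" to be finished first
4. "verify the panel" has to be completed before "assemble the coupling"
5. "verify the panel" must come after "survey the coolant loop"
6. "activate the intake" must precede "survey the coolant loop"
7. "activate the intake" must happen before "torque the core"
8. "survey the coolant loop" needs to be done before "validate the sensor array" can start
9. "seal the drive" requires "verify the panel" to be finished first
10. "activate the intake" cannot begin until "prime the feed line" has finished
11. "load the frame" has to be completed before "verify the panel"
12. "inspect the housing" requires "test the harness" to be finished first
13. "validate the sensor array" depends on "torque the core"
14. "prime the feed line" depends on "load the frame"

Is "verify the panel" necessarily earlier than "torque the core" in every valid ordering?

Nothing in the constraints links "verify the panel" and "torque the core"; they are unordered relative to each other.
A valid ordering placing "torque the core" before "verify the panel" exists, so the answer is no.

No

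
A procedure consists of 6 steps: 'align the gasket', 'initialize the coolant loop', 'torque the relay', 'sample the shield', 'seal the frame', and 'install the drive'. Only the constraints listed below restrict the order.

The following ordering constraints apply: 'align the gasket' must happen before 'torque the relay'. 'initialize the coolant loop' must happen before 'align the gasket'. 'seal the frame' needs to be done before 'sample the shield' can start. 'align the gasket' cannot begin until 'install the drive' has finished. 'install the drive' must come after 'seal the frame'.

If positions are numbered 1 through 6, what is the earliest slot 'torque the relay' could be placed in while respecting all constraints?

5

Every step that must precede 'torque the relay' has to come before it. Tracing all chains that end at 'torque the relay', those steps are: 'align the gasket', 'initialize the coolant loop', 'seal the frame', 'install the drive' — 4 in total.
So at minimum 4 steps come before 'torque the relay', putting 'torque the relay' no earlier than position 5. That position is achievable by scheduling exactly those predecessors first.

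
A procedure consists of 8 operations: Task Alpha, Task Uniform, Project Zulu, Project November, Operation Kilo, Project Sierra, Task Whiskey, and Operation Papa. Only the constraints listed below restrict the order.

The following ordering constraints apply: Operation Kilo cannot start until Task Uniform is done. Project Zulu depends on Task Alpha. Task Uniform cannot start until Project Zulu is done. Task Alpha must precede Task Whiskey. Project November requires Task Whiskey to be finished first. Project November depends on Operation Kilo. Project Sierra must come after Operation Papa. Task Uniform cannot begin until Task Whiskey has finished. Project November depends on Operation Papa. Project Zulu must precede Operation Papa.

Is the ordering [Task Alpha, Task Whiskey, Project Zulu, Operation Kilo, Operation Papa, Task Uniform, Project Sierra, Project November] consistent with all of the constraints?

Here Task Uniform comes after Operation Kilo.
Since Task Uniform is required before Operation Kilo, the ordering is invalid.

No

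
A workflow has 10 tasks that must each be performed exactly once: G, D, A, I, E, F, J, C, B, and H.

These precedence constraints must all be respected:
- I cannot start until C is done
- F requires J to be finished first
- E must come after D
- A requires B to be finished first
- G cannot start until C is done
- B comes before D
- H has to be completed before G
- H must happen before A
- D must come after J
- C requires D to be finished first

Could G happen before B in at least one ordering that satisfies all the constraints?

Following B → D → C → G, B must precede G in every valid ordering.
Hence G can never be scheduled before B.

No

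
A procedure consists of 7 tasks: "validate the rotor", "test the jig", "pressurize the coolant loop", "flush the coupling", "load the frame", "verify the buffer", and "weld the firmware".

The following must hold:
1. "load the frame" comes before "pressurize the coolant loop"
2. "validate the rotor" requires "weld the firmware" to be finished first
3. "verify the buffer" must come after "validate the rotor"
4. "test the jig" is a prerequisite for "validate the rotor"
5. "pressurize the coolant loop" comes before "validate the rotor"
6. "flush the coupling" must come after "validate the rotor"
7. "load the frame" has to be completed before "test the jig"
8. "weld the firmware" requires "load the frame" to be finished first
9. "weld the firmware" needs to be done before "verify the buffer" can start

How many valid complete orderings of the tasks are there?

"load the frame" is the only task with nothing required before it, so every ordering starts there.
Systematically extending each partial ordering one task at a time and counting, there are 12 complete orderings.

12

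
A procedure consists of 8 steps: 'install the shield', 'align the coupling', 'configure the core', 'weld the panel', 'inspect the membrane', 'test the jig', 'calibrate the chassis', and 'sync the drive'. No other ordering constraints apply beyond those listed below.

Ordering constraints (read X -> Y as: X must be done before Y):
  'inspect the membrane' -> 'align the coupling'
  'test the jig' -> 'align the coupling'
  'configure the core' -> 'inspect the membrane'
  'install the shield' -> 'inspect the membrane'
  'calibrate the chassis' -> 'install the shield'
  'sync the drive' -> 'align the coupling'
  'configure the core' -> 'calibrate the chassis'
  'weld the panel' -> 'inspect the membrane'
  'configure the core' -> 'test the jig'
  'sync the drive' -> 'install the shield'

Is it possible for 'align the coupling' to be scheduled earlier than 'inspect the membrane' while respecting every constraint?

No

The constraints give a chain 'inspect the membrane' → 'align the coupling', which forces 'inspect the membrane' before 'align the coupling'.
Hence 'align the coupling' can never be scheduled before 'inspect the membrane'.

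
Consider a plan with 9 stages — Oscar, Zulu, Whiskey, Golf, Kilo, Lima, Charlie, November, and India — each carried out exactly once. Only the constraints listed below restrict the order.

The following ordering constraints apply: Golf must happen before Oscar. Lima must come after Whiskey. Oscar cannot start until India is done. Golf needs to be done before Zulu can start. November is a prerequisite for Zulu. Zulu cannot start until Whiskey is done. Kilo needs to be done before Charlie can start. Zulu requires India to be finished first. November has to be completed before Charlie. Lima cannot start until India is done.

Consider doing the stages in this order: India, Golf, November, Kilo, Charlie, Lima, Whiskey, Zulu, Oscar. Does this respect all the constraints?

No

Here Whiskey comes after Lima.
Since Whiskey is required before Lima, the ordering is invalid.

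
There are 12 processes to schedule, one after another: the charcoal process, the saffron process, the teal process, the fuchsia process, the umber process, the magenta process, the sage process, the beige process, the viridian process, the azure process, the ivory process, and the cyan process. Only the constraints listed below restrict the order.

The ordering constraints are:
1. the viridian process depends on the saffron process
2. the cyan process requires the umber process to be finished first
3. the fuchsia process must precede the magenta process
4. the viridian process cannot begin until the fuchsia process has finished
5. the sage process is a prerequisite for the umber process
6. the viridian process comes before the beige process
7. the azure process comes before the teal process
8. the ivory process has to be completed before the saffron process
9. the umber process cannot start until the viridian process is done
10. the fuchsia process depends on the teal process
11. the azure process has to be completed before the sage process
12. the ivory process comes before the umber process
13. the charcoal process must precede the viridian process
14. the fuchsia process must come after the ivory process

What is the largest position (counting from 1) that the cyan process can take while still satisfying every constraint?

12

Nothing depends on the cyan process, so it can be the final process, position 12.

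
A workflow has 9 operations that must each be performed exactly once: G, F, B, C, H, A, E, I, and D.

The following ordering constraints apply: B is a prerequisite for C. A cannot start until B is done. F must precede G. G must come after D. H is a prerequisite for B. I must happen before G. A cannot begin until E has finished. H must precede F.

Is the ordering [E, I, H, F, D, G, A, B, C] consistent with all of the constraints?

No

In the proposed order, A appears before B.
That contradicts the constraint that B must precede A.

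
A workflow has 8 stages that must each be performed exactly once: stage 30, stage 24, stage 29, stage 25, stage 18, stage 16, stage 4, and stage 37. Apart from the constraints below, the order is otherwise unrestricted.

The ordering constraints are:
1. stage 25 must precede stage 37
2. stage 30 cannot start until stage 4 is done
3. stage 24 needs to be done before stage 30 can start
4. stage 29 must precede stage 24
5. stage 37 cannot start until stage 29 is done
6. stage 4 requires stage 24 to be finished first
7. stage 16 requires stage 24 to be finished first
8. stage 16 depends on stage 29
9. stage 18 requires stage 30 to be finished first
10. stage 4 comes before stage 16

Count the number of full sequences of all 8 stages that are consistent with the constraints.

81

The stages with no prerequisites are stage 29, stage 25; any of them can be placed first.
Systematically extending each partial ordering one stage at a time and counting, there are 81 complete orderings.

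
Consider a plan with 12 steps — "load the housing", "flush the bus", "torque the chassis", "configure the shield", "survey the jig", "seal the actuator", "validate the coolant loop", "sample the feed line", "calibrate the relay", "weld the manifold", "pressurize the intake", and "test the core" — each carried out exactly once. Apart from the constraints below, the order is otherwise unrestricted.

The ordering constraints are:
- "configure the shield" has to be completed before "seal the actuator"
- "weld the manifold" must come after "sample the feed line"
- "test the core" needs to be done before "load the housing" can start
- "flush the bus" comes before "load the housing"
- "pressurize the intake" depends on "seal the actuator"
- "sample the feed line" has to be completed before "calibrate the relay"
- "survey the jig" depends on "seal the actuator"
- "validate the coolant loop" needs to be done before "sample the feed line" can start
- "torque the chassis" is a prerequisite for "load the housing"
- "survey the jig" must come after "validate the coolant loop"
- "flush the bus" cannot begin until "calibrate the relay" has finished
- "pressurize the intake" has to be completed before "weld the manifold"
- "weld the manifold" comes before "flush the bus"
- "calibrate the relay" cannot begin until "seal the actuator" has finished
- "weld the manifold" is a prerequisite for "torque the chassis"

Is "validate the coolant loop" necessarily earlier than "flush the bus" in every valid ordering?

Chaining the stated constraints: "validate the coolant loop" → "sample the feed line" → "calibrate the relay" → "flush the bus".
So "validate the coolant loop" must precede "flush the bus" in any valid ordering.

Yes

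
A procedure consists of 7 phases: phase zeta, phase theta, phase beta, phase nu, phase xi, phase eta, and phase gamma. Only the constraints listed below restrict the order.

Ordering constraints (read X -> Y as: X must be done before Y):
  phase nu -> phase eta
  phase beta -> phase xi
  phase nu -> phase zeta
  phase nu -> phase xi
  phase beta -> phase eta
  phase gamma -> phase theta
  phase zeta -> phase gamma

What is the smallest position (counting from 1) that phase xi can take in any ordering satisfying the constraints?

Working backwards through the constraints from phase xi, its full set of required predecessors is phase beta, phase nu — 2 of them.
With 2 mandatory predecessors, the earliest phase xi can sit is position 2+1 = 3, and placing just those 2 first achieves it.

3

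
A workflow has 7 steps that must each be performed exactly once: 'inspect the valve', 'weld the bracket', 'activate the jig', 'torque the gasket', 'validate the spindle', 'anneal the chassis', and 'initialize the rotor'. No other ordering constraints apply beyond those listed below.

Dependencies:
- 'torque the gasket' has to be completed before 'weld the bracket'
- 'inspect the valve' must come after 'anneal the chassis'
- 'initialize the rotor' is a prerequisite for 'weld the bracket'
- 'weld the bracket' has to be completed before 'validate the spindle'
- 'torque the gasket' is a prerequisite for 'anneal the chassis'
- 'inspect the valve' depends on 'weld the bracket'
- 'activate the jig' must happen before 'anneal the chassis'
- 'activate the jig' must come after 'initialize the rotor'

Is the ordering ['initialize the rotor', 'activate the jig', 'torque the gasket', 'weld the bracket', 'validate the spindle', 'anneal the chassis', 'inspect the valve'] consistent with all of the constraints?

Going through the constraints one by one, each required predecessor appears earlier in the sequence than its dependent — e.g. 'activate the jig' (position 2) is before 'anneal the chassis' (position 6), as required.

Yes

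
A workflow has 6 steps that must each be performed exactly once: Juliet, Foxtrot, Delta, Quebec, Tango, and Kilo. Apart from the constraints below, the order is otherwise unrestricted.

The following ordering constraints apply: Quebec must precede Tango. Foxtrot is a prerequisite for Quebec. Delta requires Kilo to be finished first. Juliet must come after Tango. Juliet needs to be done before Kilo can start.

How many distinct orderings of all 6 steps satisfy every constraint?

1

Only Foxtrot has no prerequisites, so it must go first.
Every step is then forced in turn, so only 1 complete ordering is consistent with the constraints.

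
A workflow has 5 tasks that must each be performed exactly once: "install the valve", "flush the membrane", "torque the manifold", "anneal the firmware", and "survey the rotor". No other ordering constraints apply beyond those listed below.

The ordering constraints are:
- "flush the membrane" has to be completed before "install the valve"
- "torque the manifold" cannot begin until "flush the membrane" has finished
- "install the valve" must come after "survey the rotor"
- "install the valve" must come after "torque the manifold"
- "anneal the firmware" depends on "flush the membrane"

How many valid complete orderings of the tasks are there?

The tasks with no prerequisites are "flush the membrane", "survey the rotor"; any of them can be placed first.
Systematically extending each partial ordering one task at a time and counting, there are 11 complete orderings.

11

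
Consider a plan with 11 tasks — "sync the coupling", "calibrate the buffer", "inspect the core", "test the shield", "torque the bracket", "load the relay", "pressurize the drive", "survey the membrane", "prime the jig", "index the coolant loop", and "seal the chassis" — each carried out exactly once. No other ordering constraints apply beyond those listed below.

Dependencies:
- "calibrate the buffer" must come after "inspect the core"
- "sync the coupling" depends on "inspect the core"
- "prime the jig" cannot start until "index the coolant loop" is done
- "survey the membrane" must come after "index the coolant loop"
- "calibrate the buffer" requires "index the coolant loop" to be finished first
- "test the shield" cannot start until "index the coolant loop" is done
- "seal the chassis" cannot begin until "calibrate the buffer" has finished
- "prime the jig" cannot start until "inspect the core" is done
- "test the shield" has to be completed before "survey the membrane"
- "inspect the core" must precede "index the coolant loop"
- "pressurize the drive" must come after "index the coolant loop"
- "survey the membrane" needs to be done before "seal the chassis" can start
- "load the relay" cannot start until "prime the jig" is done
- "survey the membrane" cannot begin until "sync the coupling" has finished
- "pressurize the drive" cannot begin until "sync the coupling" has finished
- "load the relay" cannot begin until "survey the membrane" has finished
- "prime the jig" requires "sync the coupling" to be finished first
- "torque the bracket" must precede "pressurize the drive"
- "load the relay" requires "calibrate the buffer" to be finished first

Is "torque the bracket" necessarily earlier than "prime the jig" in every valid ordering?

No

No chain of constraints connects "torque the bracket" to "prime the jig" in either direction.
There exist valid orderings with "prime the jig" before "torque the bracket", so "torque the bracket" is not required to come first.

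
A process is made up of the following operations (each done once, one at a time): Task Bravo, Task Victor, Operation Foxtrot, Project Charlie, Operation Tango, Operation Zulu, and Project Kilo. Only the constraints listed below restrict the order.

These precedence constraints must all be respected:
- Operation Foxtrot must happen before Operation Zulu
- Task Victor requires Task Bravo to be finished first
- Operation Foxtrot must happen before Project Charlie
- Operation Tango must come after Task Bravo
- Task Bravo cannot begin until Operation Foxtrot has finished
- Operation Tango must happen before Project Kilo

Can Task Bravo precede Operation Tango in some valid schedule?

Yes

Every valid ordering already has Task Bravo before Operation Tango (the constraints require it), so in particular at least one does.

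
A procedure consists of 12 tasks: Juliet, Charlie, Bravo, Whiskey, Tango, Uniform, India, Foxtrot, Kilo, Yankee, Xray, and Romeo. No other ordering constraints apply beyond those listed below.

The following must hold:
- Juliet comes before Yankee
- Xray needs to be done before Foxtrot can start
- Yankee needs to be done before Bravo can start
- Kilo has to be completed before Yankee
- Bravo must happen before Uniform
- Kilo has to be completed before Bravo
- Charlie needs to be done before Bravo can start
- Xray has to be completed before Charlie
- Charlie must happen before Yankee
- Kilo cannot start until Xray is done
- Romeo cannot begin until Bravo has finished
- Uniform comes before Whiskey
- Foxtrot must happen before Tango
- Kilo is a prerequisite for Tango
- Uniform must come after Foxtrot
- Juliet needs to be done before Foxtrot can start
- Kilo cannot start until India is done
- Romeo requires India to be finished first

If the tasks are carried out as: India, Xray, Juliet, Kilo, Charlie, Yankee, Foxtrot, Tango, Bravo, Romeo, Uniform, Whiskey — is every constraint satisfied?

Going through the constraints one by one, each required predecessor appears earlier in the sequence than its dependent — e.g. India (position 1) is before Romeo (position 10), as required.

Yes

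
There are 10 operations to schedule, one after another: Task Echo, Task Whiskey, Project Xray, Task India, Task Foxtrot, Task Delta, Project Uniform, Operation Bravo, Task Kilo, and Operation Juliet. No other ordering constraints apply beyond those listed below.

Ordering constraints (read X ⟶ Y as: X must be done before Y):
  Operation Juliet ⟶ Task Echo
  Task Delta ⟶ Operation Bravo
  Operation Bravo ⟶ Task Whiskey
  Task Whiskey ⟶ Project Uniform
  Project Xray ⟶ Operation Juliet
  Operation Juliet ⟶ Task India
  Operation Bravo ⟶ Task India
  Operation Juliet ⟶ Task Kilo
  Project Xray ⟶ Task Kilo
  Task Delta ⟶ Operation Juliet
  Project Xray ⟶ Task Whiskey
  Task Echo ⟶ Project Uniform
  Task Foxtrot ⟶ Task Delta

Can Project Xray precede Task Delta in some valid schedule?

The constraints leave Project Xray and Task Delta unordered relative to each other; nothing requires Task Delta earlier.
That means at least one valid schedule has Project Xray before Task Delta.

Yes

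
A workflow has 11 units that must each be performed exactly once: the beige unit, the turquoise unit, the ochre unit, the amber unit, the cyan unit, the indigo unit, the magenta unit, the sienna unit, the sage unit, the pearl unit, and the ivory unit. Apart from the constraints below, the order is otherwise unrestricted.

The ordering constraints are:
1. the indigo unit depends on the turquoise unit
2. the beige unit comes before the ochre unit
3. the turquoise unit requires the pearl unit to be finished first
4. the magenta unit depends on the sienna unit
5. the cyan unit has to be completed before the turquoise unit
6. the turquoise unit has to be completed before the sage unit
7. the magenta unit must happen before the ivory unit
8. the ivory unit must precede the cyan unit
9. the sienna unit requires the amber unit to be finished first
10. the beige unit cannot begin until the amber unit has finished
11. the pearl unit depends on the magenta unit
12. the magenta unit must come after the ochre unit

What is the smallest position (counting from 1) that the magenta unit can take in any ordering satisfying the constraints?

5

The units that are forced before the magenta unit, directly or transitively, are the beige unit, the ochre unit, the amber unit, the sienna unit. That's 4 units.
With 4 mandatory predecessors, the earliest the magenta unit can sit is position 4+1 = 5, and placing just those 4 first achieves it.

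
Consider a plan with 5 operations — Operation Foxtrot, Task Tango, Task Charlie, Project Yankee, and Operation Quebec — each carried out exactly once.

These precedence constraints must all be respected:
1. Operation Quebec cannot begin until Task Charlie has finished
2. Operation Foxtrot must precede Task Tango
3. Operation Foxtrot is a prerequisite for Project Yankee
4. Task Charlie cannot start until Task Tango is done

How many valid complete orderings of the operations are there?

Operation Foxtrot is the only operation with nothing required before it, so every ordering starts there.
Systematically extending each partial ordering one operation at a time and counting, there are 4 complete orderings.

4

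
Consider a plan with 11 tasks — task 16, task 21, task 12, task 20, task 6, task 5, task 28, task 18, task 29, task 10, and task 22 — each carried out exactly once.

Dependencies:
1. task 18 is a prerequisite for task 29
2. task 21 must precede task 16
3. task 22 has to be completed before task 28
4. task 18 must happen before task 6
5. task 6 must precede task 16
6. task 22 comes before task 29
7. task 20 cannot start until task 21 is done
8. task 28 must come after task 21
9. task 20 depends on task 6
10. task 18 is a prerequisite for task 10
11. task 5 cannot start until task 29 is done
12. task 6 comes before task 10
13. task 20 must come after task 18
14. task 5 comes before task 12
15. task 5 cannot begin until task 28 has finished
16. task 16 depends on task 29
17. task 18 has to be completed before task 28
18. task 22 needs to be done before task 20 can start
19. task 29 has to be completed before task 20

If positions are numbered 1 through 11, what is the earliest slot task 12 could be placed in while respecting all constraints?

7

Working backwards through the constraints from task 12, its full set of required predecessors is task 21, task 5, task 28, task 18, task 29, task 22 — 6 of them.
So at minimum 6 tasks come before task 12, putting task 12 no earlier than position 7. That position is achievable by scheduling exactly those predecessors first.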